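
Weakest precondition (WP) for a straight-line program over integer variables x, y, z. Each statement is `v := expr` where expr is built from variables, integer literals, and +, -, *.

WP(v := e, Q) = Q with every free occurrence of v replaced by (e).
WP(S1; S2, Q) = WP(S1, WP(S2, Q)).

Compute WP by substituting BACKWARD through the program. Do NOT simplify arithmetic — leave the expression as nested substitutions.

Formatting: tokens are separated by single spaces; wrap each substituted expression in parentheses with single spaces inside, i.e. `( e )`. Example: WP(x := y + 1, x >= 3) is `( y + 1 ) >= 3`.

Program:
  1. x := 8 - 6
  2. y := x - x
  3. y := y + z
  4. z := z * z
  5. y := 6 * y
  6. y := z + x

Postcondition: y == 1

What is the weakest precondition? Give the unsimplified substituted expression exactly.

post: y == 1
stmt 6: y := z + x  -- replace 1 occurrence(s) of y with (z + x)
  => ( z + x ) == 1
stmt 5: y := 6 * y  -- replace 0 occurrence(s) of y with (6 * y)
  => ( z + x ) == 1
stmt 4: z := z * z  -- replace 1 occurrence(s) of z with (z * z)
  => ( ( z * z ) + x ) == 1
stmt 3: y := y + z  -- replace 0 occurrence(s) of y with (y + z)
  => ( ( z * z ) + x ) == 1
stmt 2: y := x - x  -- replace 0 occurrence(s) of y with (x - x)
  => ( ( z * z ) + x ) == 1
stmt 1: x := 8 - 6  -- replace 1 occurrence(s) of x with (8 - 6)
  => ( ( z * z ) + ( 8 - 6 ) ) == 1

Answer: ( ( z * z ) + ( 8 - 6 ) ) == 1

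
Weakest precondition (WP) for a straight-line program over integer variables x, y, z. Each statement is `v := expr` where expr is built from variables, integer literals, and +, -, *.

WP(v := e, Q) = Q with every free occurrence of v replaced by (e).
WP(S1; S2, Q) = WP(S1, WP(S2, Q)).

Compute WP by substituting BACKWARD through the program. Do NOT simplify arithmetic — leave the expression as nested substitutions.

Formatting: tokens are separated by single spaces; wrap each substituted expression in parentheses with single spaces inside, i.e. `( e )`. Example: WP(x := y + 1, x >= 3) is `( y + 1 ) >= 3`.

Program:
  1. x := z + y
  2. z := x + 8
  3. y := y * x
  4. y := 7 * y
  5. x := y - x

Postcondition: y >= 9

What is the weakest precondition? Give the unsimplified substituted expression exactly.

Answer: ( 7 * ( y * ( z + y ) ) ) >= 9

Derivation:
post: y >= 9
stmt 5: x := y - x  -- replace 0 occurrence(s) of x with (y - x)
  => y >= 9
stmt 4: y := 7 * y  -- replace 1 occurrence(s) of y with (7 * y)
  => ( 7 * y ) >= 9
stmt 3: y := y * x  -- replace 1 occurrence(s) of y with (y * x)
  => ( 7 * ( y * x ) ) >= 9
stmt 2: z := x + 8  -- replace 0 occurrence(s) of z with (x + 8)
  => ( 7 * ( y * x ) ) >= 9
stmt 1: x := z + y  -- replace 1 occurrence(s) of x with (z + y)
  => ( 7 * ( y * ( z + y ) ) ) >= 9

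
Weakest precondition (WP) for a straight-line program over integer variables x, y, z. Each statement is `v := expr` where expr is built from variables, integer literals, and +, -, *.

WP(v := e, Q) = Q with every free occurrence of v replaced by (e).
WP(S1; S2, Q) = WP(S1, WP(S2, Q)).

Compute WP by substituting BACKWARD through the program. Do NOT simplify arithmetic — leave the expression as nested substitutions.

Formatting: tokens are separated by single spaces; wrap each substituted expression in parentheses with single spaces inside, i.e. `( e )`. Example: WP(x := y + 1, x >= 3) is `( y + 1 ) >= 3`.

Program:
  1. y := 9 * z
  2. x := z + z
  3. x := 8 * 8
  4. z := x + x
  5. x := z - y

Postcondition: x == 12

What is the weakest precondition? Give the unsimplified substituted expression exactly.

post: x == 12
stmt 5: x := z - y  -- replace 1 occurrence(s) of x with (z - y)
  => ( z - y ) == 12
stmt 4: z := x + x  -- replace 1 occurrence(s) of z with (x + x)
  => ( ( x + x ) - y ) == 12
stmt 3: x := 8 * 8  -- replace 2 occurrence(s) of x with (8 * 8)
  => ( ( ( 8 * 8 ) + ( 8 * 8 ) ) - y ) == 12
stmt 2: x := z + z  -- replace 0 occurrence(s) of x with (z + z)
  => ( ( ( 8 * 8 ) + ( 8 * 8 ) ) - y ) == 12
stmt 1: y := 9 * z  -- replace 1 occurrence(s) of y with (9 * z)
  => ( ( ( 8 * 8 ) + ( 8 * 8 ) ) - ( 9 * z ) ) == 12

Answer: ( ( ( 8 * 8 ) + ( 8 * 8 ) ) - ( 9 * z ) ) == 12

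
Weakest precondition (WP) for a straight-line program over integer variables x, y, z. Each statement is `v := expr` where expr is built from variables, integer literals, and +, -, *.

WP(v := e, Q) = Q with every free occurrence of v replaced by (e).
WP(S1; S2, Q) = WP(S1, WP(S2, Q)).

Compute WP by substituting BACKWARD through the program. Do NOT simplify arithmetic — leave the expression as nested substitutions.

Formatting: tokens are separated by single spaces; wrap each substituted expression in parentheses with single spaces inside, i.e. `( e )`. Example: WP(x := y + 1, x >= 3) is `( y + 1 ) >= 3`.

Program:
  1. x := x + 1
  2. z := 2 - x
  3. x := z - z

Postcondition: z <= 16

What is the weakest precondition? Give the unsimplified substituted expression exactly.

Answer: ( 2 - ( x + 1 ) ) <= 16

Derivation:
post: z <= 16
stmt 3: x := z - z  -- replace 0 occurrence(s) of x with (z - z)
  => z <= 16
stmt 2: z := 2 - x  -- replace 1 occurrence(s) of z with (2 - x)
  => ( 2 - x ) <= 16
stmt 1: x := x + 1  -- replace 1 occurrence(s) of x with (x + 1)
  => ( 2 - ( x + 1 ) ) <= 16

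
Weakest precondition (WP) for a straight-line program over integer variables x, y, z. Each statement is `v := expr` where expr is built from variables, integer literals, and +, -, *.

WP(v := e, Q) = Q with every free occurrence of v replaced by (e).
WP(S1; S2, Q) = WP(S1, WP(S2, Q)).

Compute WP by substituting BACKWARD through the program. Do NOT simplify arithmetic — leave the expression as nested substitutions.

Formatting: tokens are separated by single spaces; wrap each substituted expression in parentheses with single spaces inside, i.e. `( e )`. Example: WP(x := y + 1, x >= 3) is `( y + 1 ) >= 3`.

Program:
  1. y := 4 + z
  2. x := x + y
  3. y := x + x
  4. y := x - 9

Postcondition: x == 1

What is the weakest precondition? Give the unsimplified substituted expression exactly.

post: x == 1
stmt 4: y := x - 9  -- replace 0 occurrence(s) of y with (x - 9)
  => x == 1
stmt 3: y := x + x  -- replace 0 occurrence(s) of y with (x + x)
  => x == 1
stmt 2: x := x + y  -- replace 1 occurrence(s) of x with (x + y)
  => ( x + y ) == 1
stmt 1: y := 4 + z  -- replace 1 occurrence(s) of y with (4 + z)
  => ( x + ( 4 + z ) ) == 1

Answer: ( x + ( 4 + z ) ) == 1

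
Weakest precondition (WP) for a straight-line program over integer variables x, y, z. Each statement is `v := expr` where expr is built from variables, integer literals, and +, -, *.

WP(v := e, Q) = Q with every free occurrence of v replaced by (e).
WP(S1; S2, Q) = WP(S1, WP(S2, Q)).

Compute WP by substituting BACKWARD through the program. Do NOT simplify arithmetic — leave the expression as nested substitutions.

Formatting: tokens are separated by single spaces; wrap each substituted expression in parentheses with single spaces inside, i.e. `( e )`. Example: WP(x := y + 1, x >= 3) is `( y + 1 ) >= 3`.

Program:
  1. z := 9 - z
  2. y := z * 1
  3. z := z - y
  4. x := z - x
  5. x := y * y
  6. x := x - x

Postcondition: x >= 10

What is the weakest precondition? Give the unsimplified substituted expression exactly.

Answer: ( ( ( ( 9 - z ) * 1 ) * ( ( 9 - z ) * 1 ) ) - ( ( ( 9 - z ) * 1 ) * ( ( 9 - z ) * 1 ) ) ) >= 10

Derivation:
post: x >= 10
stmt 6: x := x - x  -- replace 1 occurrence(s) of x with (x - x)
  => ( x - x ) >= 10
stmt 5: x := y * y  -- replace 2 occurrence(s) of x with (y * y)
  => ( ( y * y ) - ( y * y ) ) >= 10
stmt 4: x := z - x  -- replace 0 occurrence(s) of x with (z - x)
  => ( ( y * y ) - ( y * y ) ) >= 10
stmt 3: z := z - y  -- replace 0 occurrence(s) of z with (z - y)
  => ( ( y * y ) - ( y * y ) ) >= 10
stmt 2: y := z * 1  -- replace 4 occurrence(s) of y with (z * 1)
  => ( ( ( z * 1 ) * ( z * 1 ) ) - ( ( z * 1 ) * ( z * 1 ) ) ) >= 10
stmt 1: z := 9 - z  -- replace 4 occurrence(s) of z with (9 - z)
  => ( ( ( ( 9 - z ) * 1 ) * ( ( 9 - z ) * 1 ) ) - ( ( ( 9 - z ) * 1 ) * ( ( 9 - z ) * 1 ) ) ) >= 10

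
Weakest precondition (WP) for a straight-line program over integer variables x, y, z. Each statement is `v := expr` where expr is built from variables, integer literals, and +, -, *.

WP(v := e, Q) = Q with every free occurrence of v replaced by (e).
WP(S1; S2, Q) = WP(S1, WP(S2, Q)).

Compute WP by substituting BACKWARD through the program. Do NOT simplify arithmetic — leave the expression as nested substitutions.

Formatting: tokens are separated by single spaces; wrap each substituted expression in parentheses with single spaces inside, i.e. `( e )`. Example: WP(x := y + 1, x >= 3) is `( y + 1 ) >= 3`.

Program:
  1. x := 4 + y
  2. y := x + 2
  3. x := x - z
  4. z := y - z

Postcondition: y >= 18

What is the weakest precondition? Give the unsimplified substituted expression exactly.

post: y >= 18
stmt 4: z := y - z  -- replace 0 occurrence(s) of z with (y - z)
  => y >= 18
stmt 3: x := x - z  -- replace 0 occurrence(s) of x with (x - z)
  => y >= 18
stmt 2: y := x + 2  -- replace 1 occurrence(s) of y with (x + 2)
  => ( x + 2 ) >= 18
stmt 1: x := 4 + y  -- replace 1 occurrence(s) of x with (4 + y)
  => ( ( 4 + y ) + 2 ) >= 18

Answer: ( ( 4 + y ) + 2 ) >= 18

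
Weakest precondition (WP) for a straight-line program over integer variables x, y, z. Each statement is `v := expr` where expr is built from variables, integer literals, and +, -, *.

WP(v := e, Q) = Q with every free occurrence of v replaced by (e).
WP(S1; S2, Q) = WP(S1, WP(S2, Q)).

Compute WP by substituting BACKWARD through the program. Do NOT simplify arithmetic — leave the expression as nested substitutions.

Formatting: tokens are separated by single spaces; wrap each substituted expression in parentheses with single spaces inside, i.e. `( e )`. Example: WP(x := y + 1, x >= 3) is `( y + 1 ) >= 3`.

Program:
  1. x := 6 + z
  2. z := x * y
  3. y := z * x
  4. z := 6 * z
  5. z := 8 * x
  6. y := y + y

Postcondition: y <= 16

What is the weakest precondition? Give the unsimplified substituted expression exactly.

post: y <= 16
stmt 6: y := y + y  -- replace 1 occurrence(s) of y with (y + y)
  => ( y + y ) <= 16
stmt 5: z := 8 * x  -- replace 0 occurrence(s) of z with (8 * x)
  => ( y + y ) <= 16
stmt 4: z := 6 * z  -- replace 0 occurrence(s) of z with (6 * z)
  => ( y + y ) <= 16
stmt 3: y := z * x  -- replace 2 occurrence(s) of y with (z * x)
  => ( ( z * x ) + ( z * x ) ) <= 16
stmt 2: z := x * y  -- replace 2 occurrence(s) of z with (x * y)
  => ( ( ( x * y ) * x ) + ( ( x * y ) * x ) ) <= 16
stmt 1: x := 6 + z  -- replace 4 occurrence(s) of x with (6 + z)
  => ( ( ( ( 6 + z ) * y ) * ( 6 + z ) ) + ( ( ( 6 + z ) * y ) * ( 6 + z ) ) ) <= 16

Answer: ( ( ( ( 6 + z ) * y ) * ( 6 + z ) ) + ( ( ( 6 + z ) * y ) * ( 6 + z ) ) ) <= 16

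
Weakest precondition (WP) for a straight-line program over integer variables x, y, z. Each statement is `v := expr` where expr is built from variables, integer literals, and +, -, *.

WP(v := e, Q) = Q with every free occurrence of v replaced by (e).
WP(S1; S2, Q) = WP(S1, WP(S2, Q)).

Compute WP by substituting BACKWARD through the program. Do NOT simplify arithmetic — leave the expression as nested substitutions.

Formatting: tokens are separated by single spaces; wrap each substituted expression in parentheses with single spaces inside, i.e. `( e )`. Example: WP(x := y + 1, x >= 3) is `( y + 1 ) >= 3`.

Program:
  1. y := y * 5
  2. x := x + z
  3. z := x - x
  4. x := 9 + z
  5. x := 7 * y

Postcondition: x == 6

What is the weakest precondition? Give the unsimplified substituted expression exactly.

Answer: ( 7 * ( y * 5 ) ) == 6

Derivation:
post: x == 6
stmt 5: x := 7 * y  -- replace 1 occurrence(s) of x with (7 * y)
  => ( 7 * y ) == 6
stmt 4: x := 9 + z  -- replace 0 occurrence(s) of x with (9 + z)
  => ( 7 * y ) == 6
stmt 3: z := x - x  -- replace 0 occurrence(s) of z with (x - x)
  => ( 7 * y ) == 6
stmt 2: x := x + z  -- replace 0 occurrence(s) of x with (x + z)
  => ( 7 * y ) == 6
stmt 1: y := y * 5  -- replace 1 occurrence(s) of y with (y * 5)
  => ( 7 * ( y * 5 ) ) == 6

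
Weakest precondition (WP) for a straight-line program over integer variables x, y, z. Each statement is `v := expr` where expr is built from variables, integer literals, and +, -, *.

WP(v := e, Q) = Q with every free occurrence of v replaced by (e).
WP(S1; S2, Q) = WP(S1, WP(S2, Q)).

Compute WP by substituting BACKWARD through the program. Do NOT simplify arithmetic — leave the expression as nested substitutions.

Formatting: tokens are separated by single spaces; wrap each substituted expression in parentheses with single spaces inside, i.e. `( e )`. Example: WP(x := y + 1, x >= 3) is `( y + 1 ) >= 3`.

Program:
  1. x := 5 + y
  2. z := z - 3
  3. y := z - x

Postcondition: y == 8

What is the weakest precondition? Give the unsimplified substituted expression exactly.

post: y == 8
stmt 3: y := z - x  -- replace 1 occurrence(s) of y with (z - x)
  => ( z - x ) == 8
stmt 2: z := z - 3  -- replace 1 occurrence(s) of z with (z - 3)
  => ( ( z - 3 ) - x ) == 8
stmt 1: x := 5 + y  -- replace 1 occurrence(s) of x with (5 + y)
  => ( ( z - 3 ) - ( 5 + y ) ) == 8

Answer: ( ( z - 3 ) - ( 5 + y ) ) == 8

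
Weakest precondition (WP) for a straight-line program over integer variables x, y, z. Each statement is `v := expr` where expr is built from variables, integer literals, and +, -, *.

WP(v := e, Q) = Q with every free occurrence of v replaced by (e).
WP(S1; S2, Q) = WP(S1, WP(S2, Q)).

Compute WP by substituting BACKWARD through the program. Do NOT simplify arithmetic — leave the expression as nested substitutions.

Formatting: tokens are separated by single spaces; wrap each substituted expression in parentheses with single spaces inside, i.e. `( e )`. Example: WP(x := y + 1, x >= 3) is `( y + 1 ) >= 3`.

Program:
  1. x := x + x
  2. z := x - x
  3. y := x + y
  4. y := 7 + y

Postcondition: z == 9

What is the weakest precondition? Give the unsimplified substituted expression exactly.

post: z == 9
stmt 4: y := 7 + y  -- replace 0 occurrence(s) of y with (7 + y)
  => z == 9
stmt 3: y := x + y  -- replace 0 occurrence(s) of y with (x + y)
  => z == 9
stmt 2: z := x - x  -- replace 1 occurrence(s) of z with (x - x)
  => ( x - x ) == 9
stmt 1: x := x + x  -- replace 2 occurrence(s) of x with (x + x)
  => ( ( x + x ) - ( x + x ) ) == 9

Answer: ( ( x + x ) - ( x + x ) ) == 9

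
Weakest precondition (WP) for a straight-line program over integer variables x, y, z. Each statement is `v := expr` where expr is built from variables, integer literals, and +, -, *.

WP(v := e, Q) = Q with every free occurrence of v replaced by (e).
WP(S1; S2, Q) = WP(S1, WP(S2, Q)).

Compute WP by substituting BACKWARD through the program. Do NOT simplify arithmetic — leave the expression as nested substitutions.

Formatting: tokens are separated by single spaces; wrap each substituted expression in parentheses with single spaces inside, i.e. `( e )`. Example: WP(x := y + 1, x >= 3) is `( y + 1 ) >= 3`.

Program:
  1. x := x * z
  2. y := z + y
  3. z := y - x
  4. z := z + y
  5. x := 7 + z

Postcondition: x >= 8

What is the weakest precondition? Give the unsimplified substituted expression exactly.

post: x >= 8
stmt 5: x := 7 + z  -- replace 1 occurrence(s) of x with (7 + z)
  => ( 7 + z ) >= 8
stmt 4: z := z + y  -- replace 1 occurrence(s) of z with (z + y)
  => ( 7 + ( z + y ) ) >= 8
stmt 3: z := y - x  -- replace 1 occurrence(s) of z with (y - x)
  => ( 7 + ( ( y - x ) + y ) ) >= 8
stmt 2: y := z + y  -- replace 2 occurrence(s) of y with (z + y)
  => ( 7 + ( ( ( z + y ) - x ) + ( z + y ) ) ) >= 8
stmt 1: x := x * z  -- replace 1 occurrence(s) of x with (x * z)
  => ( 7 + ( ( ( z + y ) - ( x * z ) ) + ( z + y ) ) ) >= 8

Answer: ( 7 + ( ( ( z + y ) - ( x * z ) ) + ( z + y ) ) ) >= 8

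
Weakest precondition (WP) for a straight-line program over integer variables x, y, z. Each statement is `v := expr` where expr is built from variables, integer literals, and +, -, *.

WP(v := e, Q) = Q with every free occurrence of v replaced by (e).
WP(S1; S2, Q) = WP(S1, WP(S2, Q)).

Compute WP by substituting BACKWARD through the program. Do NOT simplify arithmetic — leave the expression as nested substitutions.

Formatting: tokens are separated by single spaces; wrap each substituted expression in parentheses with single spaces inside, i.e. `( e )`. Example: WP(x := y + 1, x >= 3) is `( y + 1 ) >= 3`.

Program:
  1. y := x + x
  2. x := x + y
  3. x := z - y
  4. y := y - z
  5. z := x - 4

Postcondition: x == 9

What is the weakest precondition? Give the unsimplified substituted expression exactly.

Answer: ( z - ( x + x ) ) == 9

Derivation:
post: x == 9
stmt 5: z := x - 4  -- replace 0 occurrence(s) of z with (x - 4)
  => x == 9
stmt 4: y := y - z  -- replace 0 occurrence(s) of y with (y - z)
  => x == 9
stmt 3: x := z - y  -- replace 1 occurrence(s) of x with (z - y)
  => ( z - y ) == 9
stmt 2: x := x + y  -- replace 0 occurrence(s) of x with (x + y)
  => ( z - y ) == 9
stmt 1: y := x + x  -- replace 1 occurrence(s) of y with (x + x)
  => ( z - ( x + x ) ) == 9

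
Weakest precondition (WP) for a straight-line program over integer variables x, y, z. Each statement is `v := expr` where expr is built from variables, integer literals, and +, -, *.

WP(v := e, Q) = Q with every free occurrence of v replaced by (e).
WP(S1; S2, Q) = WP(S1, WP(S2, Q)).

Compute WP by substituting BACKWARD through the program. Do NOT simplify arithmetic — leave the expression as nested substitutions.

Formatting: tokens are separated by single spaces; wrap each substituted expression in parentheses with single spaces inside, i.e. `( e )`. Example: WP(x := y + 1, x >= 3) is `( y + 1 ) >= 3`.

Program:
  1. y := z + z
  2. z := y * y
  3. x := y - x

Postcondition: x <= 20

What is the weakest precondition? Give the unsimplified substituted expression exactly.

Answer: ( ( z + z ) - x ) <= 20

Derivation:
post: x <= 20
stmt 3: x := y - x  -- replace 1 occurrence(s) of x with (y - x)
  => ( y - x ) <= 20
stmt 2: z := y * y  -- replace 0 occurrence(s) of z with (y * y)
  => ( y - x ) <= 20
stmt 1: y := z + z  -- replace 1 occurrence(s) of y with (z + z)
  => ( ( z + z ) - x ) <= 20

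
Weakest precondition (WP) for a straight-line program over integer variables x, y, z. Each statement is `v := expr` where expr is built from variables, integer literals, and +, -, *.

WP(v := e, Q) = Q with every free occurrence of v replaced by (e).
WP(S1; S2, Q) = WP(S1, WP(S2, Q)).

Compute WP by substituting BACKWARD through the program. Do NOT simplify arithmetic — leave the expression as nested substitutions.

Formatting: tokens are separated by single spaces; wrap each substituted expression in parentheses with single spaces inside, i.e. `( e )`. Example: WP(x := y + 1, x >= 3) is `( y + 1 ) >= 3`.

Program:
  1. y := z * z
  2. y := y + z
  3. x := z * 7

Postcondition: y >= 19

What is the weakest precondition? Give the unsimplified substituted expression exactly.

post: y >= 19
stmt 3: x := z * 7  -- replace 0 occurrence(s) of x with (z * 7)
  => y >= 19
stmt 2: y := y + z  -- replace 1 occurrence(s) of y with (y + z)
  => ( y + z ) >= 19
stmt 1: y := z * z  -- replace 1 occurrence(s) of y with (z * z)
  => ( ( z * z ) + z ) >= 19

Answer: ( ( z * z ) + z ) >= 19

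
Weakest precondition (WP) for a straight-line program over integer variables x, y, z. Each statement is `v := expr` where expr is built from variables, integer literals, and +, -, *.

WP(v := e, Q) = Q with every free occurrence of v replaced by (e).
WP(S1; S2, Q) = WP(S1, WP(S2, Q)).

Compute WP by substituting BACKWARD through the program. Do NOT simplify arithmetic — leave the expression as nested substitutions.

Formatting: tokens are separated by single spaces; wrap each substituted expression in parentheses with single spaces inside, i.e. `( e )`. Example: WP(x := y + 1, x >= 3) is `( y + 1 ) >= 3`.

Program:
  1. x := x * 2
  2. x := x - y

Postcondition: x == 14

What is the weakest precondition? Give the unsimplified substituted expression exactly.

post: x == 14
stmt 2: x := x - y  -- replace 1 occurrence(s) of x with (x - y)
  => ( x - y ) == 14
stmt 1: x := x * 2  -- replace 1 occurrence(s) of x with (x * 2)
  => ( ( x * 2 ) - y ) == 14

Answer: ( ( x * 2 ) - y ) == 14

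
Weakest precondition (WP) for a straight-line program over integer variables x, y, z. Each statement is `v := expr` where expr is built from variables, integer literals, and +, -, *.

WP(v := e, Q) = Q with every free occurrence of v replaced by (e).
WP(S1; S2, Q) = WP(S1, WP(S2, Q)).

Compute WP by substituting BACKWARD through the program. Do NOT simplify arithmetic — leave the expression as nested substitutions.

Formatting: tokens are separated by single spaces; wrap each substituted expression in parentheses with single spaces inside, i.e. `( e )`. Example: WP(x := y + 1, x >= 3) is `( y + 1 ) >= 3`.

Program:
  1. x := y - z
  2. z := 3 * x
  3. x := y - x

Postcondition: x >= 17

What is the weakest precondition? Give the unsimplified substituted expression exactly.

post: x >= 17
stmt 3: x := y - x  -- replace 1 occurrence(s) of x with (y - x)
  => ( y - x ) >= 17
stmt 2: z := 3 * x  -- replace 0 occurrence(s) of z with (3 * x)
  => ( y - x ) >= 17
stmt 1: x := y - z  -- replace 1 occurrence(s) of x with (y - z)
  => ( y - ( y - z ) ) >= 17

Answer: ( y - ( y - z ) ) >= 17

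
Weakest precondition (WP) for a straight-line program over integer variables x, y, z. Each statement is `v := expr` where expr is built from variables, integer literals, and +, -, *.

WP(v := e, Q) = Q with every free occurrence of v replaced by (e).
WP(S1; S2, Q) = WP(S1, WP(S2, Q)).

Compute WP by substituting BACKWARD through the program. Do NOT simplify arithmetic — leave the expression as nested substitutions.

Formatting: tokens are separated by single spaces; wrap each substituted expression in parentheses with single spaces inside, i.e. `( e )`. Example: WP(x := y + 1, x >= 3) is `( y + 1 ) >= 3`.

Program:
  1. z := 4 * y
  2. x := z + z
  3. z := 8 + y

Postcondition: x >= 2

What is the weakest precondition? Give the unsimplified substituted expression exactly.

post: x >= 2
stmt 3: z := 8 + y  -- replace 0 occurrence(s) of z with (8 + y)
  => x >= 2
stmt 2: x := z + z  -- replace 1 occurrence(s) of x with (z + z)
  => ( z + z ) >= 2
stmt 1: z := 4 * y  -- replace 2 occurrence(s) of z with (4 * y)
  => ( ( 4 * y ) + ( 4 * y ) ) >= 2

Answer: ( ( 4 * y ) + ( 4 * y ) ) >= 2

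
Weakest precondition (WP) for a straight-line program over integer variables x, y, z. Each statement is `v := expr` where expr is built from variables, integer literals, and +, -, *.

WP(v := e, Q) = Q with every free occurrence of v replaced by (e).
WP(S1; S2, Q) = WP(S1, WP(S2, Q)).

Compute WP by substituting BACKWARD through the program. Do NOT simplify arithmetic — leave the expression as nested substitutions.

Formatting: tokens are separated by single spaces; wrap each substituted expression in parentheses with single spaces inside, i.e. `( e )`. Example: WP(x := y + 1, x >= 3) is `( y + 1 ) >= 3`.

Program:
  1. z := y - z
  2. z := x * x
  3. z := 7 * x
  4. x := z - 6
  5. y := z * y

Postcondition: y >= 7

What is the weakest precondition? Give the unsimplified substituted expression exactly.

Answer: ( ( 7 * x ) * y ) >= 7

Derivation:
post: y >= 7
stmt 5: y := z * y  -- replace 1 occurrence(s) of y with (z * y)
  => ( z * y ) >= 7
stmt 4: x := z - 6  -- replace 0 occurrence(s) of x with (z - 6)
  => ( z * y ) >= 7
stmt 3: z := 7 * x  -- replace 1 occurrence(s) of z with (7 * x)
  => ( ( 7 * x ) * y ) >= 7
stmt 2: z := x * x  -- replace 0 occurrence(s) of z with (x * x)
  => ( ( 7 * x ) * y ) >= 7
stmt 1: z := y - z  -- replace 0 occurrence(s) of z with (y - z)
  => ( ( 7 * x ) * y ) >= 7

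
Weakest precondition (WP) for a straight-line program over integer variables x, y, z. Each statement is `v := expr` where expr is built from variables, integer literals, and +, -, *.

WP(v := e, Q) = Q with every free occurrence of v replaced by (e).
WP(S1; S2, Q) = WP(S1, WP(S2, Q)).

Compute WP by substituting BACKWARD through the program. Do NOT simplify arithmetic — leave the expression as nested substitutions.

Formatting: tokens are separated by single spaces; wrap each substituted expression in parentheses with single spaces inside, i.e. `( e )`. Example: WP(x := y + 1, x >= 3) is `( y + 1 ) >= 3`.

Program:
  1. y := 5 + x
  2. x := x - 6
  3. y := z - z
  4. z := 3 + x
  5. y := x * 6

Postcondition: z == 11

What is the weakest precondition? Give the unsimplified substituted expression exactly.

post: z == 11
stmt 5: y := x * 6  -- replace 0 occurrence(s) of y with (x * 6)
  => z == 11
stmt 4: z := 3 + x  -- replace 1 occurrence(s) of z with (3 + x)
  => ( 3 + x ) == 11
stmt 3: y := z - z  -- replace 0 occurrence(s) of y with (z - z)
  => ( 3 + x ) == 11
stmt 2: x := x - 6  -- replace 1 occurrence(s) of x with (x - 6)
  => ( 3 + ( x - 6 ) ) == 11
stmt 1: y := 5 + x  -- replace 0 occurrence(s) of y with (5 + x)
  => ( 3 + ( x - 6 ) ) == 11

Answer: ( 3 + ( x - 6 ) ) == 11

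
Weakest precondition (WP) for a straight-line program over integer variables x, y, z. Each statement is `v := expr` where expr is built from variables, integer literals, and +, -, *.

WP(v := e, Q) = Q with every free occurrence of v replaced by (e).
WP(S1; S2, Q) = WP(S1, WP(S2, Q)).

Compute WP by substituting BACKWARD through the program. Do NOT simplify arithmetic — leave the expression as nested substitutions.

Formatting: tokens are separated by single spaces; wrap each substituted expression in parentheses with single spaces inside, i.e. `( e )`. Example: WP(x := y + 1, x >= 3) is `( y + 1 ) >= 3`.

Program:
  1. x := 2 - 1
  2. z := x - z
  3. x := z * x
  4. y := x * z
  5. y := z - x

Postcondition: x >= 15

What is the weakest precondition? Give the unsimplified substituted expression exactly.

Answer: ( ( ( 2 - 1 ) - z ) * ( 2 - 1 ) ) >= 15

Derivation:
post: x >= 15
stmt 5: y := z - x  -- replace 0 occurrence(s) of y with (z - x)
  => x >= 15
stmt 4: y := x * z  -- replace 0 occurrence(s) of y with (x * z)
  => x >= 15
stmt 3: x := z * x  -- replace 1 occurrence(s) of x with (z * x)
  => ( z * x ) >= 15
stmt 2: z := x - z  -- replace 1 occurrence(s) of z with (x - z)
  => ( ( x - z ) * x ) >= 15
stmt 1: x := 2 - 1  -- replace 2 occurrence(s) of x with (2 - 1)
  => ( ( ( 2 - 1 ) - z ) * ( 2 - 1 ) ) >= 15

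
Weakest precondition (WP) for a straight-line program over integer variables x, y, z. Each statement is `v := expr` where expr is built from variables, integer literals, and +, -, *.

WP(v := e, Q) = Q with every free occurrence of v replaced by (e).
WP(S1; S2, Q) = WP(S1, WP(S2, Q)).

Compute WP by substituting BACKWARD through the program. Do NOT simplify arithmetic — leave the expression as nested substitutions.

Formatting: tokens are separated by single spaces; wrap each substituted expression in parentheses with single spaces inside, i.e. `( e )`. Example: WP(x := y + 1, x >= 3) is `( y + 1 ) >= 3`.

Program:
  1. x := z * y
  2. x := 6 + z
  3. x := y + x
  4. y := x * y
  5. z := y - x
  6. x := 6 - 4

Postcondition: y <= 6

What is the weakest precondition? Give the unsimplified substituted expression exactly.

post: y <= 6
stmt 6: x := 6 - 4  -- replace 0 occurrence(s) of x with (6 - 4)
  => y <= 6
stmt 5: z := y - x  -- replace 0 occurrence(s) of z with (y - x)
  => y <= 6
stmt 4: y := x * y  -- replace 1 occurrence(s) of y with (x * y)
  => ( x * y ) <= 6
stmt 3: x := y + x  -- replace 1 occurrence(s) of x with (y + x)
  => ( ( y + x ) * y ) <= 6
stmt 2: x := 6 + z  -- replace 1 occurrence(s) of x with (6 + z)
  => ( ( y + ( 6 + z ) ) * y ) <= 6
stmt 1: x := z * y  -- replace 0 occurrence(s) of x with (z * y)
  => ( ( y + ( 6 + z ) ) * y ) <= 6

Answer: ( ( y + ( 6 + z ) ) * y ) <= 6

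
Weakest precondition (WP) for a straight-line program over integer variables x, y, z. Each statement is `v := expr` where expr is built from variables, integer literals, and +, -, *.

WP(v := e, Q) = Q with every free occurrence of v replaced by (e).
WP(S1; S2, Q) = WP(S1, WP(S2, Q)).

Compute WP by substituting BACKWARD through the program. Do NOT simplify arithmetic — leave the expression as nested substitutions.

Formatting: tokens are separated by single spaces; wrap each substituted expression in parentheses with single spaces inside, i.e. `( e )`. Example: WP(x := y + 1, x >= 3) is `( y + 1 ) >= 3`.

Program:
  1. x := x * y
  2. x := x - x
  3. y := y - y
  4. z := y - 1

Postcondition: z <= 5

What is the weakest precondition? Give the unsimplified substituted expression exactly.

post: z <= 5
stmt 4: z := y - 1  -- replace 1 occurrence(s) of z with (y - 1)
  => ( y - 1 ) <= 5
stmt 3: y := y - y  -- replace 1 occurrence(s) of y with (y - y)
  => ( ( y - y ) - 1 ) <= 5
stmt 2: x := x - x  -- replace 0 occurrence(s) of x with (x - x)
  => ( ( y - y ) - 1 ) <= 5
stmt 1: x := x * y  -- replace 0 occurrence(s) of x with (x * y)
  => ( ( y - y ) - 1 ) <= 5

Answer: ( ( y - y ) - 1 ) <= 5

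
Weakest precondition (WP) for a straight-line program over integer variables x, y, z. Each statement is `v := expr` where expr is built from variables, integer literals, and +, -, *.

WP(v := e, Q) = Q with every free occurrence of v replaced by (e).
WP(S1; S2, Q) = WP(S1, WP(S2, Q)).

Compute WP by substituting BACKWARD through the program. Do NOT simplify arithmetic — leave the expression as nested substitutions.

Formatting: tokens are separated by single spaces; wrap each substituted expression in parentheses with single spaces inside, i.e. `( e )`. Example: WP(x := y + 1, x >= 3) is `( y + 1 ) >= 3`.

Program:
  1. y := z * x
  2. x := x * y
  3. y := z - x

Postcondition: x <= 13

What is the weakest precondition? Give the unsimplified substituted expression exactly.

Answer: ( x * ( z * x ) ) <= 13

Derivation:
post: x <= 13
stmt 3: y := z - x  -- replace 0 occurrence(s) of y with (z - x)
  => x <= 13
stmt 2: x := x * y  -- replace 1 occurrence(s) of x with (x * y)
  => ( x * y ) <= 13
stmt 1: y := z * x  -- replace 1 occurrence(s) of y with (z * x)
  => ( x * ( z * x ) ) <= 13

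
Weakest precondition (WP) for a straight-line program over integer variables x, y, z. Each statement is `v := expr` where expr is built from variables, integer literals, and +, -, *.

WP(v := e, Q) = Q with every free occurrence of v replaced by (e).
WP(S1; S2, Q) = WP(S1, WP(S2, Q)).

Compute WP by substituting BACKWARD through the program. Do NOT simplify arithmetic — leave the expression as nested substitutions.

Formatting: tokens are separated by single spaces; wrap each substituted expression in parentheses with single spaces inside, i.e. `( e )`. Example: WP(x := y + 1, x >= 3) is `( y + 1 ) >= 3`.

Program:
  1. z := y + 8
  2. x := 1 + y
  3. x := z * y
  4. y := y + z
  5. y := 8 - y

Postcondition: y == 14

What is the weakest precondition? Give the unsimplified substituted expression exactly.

post: y == 14
stmt 5: y := 8 - y  -- replace 1 occurrence(s) of y with (8 - y)
  => ( 8 - y ) == 14
stmt 4: y := y + z  -- replace 1 occurrence(s) of y with (y + z)
  => ( 8 - ( y + z ) ) == 14
stmt 3: x := z * y  -- replace 0 occurrence(s) of x with (z * y)
  => ( 8 - ( y + z ) ) == 14
stmt 2: x := 1 + y  -- replace 0 occurrence(s) of x with (1 + y)
  => ( 8 - ( y + z ) ) == 14
stmt 1: z := y + 8  -- replace 1 occurrence(s) of z with (y + 8)
  => ( 8 - ( y + ( y + 8 ) ) ) == 14

Answer: ( 8 - ( y + ( y + 8 ) ) ) == 14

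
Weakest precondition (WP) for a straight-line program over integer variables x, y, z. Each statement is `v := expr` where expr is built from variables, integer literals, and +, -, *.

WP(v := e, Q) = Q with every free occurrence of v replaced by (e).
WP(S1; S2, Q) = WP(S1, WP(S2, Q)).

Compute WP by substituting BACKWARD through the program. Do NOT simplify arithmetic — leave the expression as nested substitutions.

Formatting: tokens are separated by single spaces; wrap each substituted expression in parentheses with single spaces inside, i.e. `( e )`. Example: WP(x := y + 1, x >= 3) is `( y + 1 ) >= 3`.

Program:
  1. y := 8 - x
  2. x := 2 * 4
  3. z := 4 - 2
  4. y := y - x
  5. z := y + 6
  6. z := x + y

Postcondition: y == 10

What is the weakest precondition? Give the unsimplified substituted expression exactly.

Answer: ( ( 8 - x ) - ( 2 * 4 ) ) == 10

Derivation:
post: y == 10
stmt 6: z := x + y  -- replace 0 occurrence(s) of z with (x + y)
  => y == 10
stmt 5: z := y + 6  -- replace 0 occurrence(s) of z with (y + 6)
  => y == 10
stmt 4: y := y - x  -- replace 1 occurrence(s) of y with (y - x)
  => ( y - x ) == 10
stmt 3: z := 4 - 2  -- replace 0 occurrence(s) of z with (4 - 2)
  => ( y - x ) == 10
stmt 2: x := 2 * 4  -- replace 1 occurrence(s) of x with (2 * 4)
  => ( y - ( 2 * 4 ) ) == 10
stmt 1: y := 8 - x  -- replace 1 occurrence(s) of y with (8 - x)
  => ( ( 8 - x ) - ( 2 * 4 ) ) == 10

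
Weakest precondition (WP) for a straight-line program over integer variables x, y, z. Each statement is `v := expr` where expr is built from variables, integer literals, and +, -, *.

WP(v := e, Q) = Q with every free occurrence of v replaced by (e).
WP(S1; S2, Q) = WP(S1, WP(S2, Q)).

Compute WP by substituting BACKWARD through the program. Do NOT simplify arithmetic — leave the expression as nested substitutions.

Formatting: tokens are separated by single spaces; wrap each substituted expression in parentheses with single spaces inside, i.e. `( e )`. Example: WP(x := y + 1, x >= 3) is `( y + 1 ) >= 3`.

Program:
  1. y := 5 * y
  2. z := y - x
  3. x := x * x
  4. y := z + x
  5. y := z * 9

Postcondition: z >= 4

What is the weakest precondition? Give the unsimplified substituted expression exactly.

Answer: ( ( 5 * y ) - x ) >= 4

Derivation:
post: z >= 4
stmt 5: y := z * 9  -- replace 0 occurrence(s) of y with (z * 9)
  => z >= 4
stmt 4: y := z + x  -- replace 0 occurrence(s) of y with (z + x)
  => z >= 4
stmt 3: x := x * x  -- replace 0 occurrence(s) of x with (x * x)
  => z >= 4
stmt 2: z := y - x  -- replace 1 occurrence(s) of z with (y - x)
  => ( y - x ) >= 4
stmt 1: y := 5 * y  -- replace 1 occurrence(s) of y with (5 * y)
  => ( ( 5 * y ) - x ) >= 4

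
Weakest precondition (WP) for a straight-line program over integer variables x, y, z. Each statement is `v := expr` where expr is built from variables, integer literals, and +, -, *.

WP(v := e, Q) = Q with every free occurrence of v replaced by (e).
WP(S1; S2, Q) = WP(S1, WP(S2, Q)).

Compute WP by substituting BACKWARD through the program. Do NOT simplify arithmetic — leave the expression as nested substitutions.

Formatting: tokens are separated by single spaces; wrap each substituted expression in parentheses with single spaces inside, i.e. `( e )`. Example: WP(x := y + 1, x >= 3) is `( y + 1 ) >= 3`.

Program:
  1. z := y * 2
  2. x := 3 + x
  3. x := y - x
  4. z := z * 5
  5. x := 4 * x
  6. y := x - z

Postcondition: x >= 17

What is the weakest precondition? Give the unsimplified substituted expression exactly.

post: x >= 17
stmt 6: y := x - z  -- replace 0 occurrence(s) of y with (x - z)
  => x >= 17
stmt 5: x := 4 * x  -- replace 1 occurrence(s) of x with (4 * x)
  => ( 4 * x ) >= 17
stmt 4: z := z * 5  -- replace 0 occurrence(s) of z with (z * 5)
  => ( 4 * x ) >= 17
stmt 3: x := y - x  -- replace 1 occurrence(s) of x with (y - x)
  => ( 4 * ( y - x ) ) >= 17
stmt 2: x := 3 + x  -- replace 1 occurrence(s) of x with (3 + x)
  => ( 4 * ( y - ( 3 + x ) ) ) >= 17
stmt 1: z := y * 2  -- replace 0 occurrence(s) of z with (y * 2)
  => ( 4 * ( y - ( 3 + x ) ) ) >= 17

Answer: ( 4 * ( y - ( 3 + x ) ) ) >= 17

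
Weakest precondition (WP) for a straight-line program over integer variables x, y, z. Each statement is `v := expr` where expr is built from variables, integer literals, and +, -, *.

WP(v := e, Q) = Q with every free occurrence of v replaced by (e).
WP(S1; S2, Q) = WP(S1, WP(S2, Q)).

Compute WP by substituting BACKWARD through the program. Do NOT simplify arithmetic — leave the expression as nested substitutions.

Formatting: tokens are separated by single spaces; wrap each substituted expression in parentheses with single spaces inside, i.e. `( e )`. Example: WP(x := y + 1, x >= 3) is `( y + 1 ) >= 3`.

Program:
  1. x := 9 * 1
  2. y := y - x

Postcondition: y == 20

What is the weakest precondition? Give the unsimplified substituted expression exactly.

Answer: ( y - ( 9 * 1 ) ) == 20

Derivation:
post: y == 20
stmt 2: y := y - x  -- replace 1 occurrence(s) of y with (y - x)
  => ( y - x ) == 20
stmt 1: x := 9 * 1  -- replace 1 occurrence(s) of x with (9 * 1)
  => ( y - ( 9 * 1 ) ) == 20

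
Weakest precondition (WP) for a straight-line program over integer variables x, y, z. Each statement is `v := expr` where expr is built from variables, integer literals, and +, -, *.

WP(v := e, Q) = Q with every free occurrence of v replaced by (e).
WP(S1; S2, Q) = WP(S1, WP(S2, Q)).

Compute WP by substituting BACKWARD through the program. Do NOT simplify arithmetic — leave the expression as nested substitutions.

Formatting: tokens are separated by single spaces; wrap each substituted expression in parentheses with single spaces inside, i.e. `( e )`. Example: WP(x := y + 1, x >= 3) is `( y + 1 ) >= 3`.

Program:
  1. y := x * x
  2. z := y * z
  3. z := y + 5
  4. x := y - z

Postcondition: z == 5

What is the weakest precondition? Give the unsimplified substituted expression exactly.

Answer: ( ( x * x ) + 5 ) == 5

Derivation:
post: z == 5
stmt 4: x := y - z  -- replace 0 occurrence(s) of x with (y - z)
  => z == 5
stmt 3: z := y + 5  -- replace 1 occurrence(s) of z with (y + 5)
  => ( y + 5 ) == 5
stmt 2: z := y * z  -- replace 0 occurrence(s) of z with (y * z)
  => ( y + 5 ) == 5
stmt 1: y := x * x  -- replace 1 occurrence(s) of y with (x * x)
  => ( ( x * x ) + 5 ) == 5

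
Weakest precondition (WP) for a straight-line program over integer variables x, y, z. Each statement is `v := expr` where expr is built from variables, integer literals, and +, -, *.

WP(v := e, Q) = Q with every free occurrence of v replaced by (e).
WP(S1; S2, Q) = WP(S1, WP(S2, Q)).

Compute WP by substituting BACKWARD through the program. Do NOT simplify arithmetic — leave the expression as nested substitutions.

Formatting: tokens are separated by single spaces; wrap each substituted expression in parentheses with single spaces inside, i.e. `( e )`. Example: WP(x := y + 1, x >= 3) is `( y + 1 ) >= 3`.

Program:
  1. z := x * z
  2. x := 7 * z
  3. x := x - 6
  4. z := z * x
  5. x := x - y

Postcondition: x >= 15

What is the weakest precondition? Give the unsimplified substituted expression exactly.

post: x >= 15
stmt 5: x := x - y  -- replace 1 occurrence(s) of x with (x - y)
  => ( x - y ) >= 15
stmt 4: z := z * x  -- replace 0 occurrence(s) of z with (z * x)
  => ( x - y ) >= 15
stmt 3: x := x - 6  -- replace 1 occurrence(s) of x with (x - 6)
  => ( ( x - 6 ) - y ) >= 15
stmt 2: x := 7 * z  -- replace 1 occurrence(s) of x with (7 * z)
  => ( ( ( 7 * z ) - 6 ) - y ) >= 15
stmt 1: z := x * z  -- replace 1 occurrence(s) of z with (x * z)
  => ( ( ( 7 * ( x * z ) ) - 6 ) - y ) >= 15

Answer: ( ( ( 7 * ( x * z ) ) - 6 ) - y ) >= 15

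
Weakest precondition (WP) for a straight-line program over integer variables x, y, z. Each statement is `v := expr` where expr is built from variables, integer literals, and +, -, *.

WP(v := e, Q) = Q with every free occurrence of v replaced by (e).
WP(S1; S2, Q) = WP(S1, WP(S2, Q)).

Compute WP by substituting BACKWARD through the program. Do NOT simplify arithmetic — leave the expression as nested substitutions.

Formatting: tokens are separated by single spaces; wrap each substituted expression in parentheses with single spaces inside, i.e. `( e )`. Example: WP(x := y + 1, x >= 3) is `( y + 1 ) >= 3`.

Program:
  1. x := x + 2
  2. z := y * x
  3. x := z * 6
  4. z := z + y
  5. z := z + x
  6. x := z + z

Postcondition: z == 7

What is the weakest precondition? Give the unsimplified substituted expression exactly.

Answer: ( ( ( y * ( x + 2 ) ) + y ) + ( ( y * ( x + 2 ) ) * 6 ) ) == 7

Derivation:
post: z == 7
stmt 6: x := z + z  -- replace 0 occurrence(s) of x with (z + z)
  => z == 7
stmt 5: z := z + x  -- replace 1 occurrence(s) of z with (z + x)
  => ( z + x ) == 7
stmt 4: z := z + y  -- replace 1 occurrence(s) of z with (z + y)
  => ( ( z + y ) + x ) == 7
stmt 3: x := z * 6  -- replace 1 occurrence(s) of x with (z * 6)
  => ( ( z + y ) + ( z * 6 ) ) == 7
stmt 2: z := y * x  -- replace 2 occurrence(s) of z with (y * x)
  => ( ( ( y * x ) + y ) + ( ( y * x ) * 6 ) ) == 7
stmt 1: x := x + 2  -- replace 2 occurrence(s) of x with (x + 2)
  => ( ( ( y * ( x + 2 ) ) + y ) + ( ( y * ( x + 2 ) ) * 6 ) ) == 7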